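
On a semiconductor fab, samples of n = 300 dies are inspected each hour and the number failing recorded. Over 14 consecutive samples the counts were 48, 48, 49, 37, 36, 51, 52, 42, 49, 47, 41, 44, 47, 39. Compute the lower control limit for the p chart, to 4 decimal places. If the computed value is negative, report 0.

p̄ = Σdᵢ / (k·n) = 630 / (14 × 300) = 0.15000
LCL = p̄ − 3·√(p̄(1−p̄)/n) = 0.15000 − 3 × 0.02062 = 0.08815

0.0882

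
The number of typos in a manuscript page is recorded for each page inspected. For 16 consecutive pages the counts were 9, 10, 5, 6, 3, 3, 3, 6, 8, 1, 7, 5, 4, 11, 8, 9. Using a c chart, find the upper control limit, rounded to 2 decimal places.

c̄ = (9 + 10 + 5 + 6 + 3 + 3 + 3 + 6 + 8 + 1 + 7 + 5 + 4 + 11 + 8 + 9) / 16 = 98 / 16 = 6.1250
UCL = c̄ + 3√c̄ = 6.1250 + 3 × √6.1250 = 6.1250 + 3 × 2.4749 = 13.5496

13.55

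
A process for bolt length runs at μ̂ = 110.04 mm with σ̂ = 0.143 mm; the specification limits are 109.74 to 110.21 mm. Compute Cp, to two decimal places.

0.55

Cp = (USL − LSL) / (6σ̂) = (110.21 − 109.74) / (6 × 0.143) = 0.4700 / 0.8580 = 0.5478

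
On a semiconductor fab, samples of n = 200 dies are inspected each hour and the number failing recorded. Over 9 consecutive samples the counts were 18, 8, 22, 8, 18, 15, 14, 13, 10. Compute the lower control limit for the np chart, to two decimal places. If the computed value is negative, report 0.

p̄ = Σdᵢ / (k·n) = 126 / (9 × 200) = 0.07000
LCL = np̄ − 3·√(np̄(1−p̄)) = 14.0000 − 3 × 3.6083 = 3.1750

3.18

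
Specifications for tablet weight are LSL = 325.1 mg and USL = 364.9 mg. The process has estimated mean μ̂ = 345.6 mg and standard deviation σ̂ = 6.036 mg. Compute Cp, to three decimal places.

1.099

Cp = (USL − LSL) / (6σ̂) = (364.9 − 325.1) / (6 × 6.036) = 39.8000 / 36.2160 = 1.0990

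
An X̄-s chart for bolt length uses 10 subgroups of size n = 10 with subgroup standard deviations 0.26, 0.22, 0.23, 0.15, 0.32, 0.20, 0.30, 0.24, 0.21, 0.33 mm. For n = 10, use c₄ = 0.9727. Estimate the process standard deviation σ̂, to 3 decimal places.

0.253

s̄ = (0.26 + 0.22 + 0.23 + 0.15 + 0.32 + 0.20 + 0.30 + 0.24 + 0.21 + 0.33) / 10 = 0.2460
σ̂ = s̄ / c₄ = 0.2460 / 0.9727 = 0.2529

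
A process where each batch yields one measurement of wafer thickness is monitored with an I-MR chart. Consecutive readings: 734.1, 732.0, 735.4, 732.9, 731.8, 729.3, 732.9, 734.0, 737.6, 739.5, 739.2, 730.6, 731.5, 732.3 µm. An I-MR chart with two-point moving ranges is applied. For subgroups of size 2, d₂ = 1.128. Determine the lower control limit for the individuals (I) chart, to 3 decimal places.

727.164

X̄ = (734.1 + 732.0 + 735.4 + 732.9 + 731.8 + 729.3 + 732.9 + 734.0 + 737.6 + 739.5 + 739.2 + 730.6 + 731.5 + 732.3) / 14 = 733.7929
Moving ranges: 2.1, 3.4, 2.5, 1.1, 2.5, 3.6, 1.1, 3.6, 1.9, 0.3, 8.6, 0.9, 0.8; M̄R̄ = 32.4000 / 13 = 2.4923
LCL = X̄ − 3·M̄R̄/d₂ = 733.7929 − 3 × 2.4923 / 1.128 = 727.1644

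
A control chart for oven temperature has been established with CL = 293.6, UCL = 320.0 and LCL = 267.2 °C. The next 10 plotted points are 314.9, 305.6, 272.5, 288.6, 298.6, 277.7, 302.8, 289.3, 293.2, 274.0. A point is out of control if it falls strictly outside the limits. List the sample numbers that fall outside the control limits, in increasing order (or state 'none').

none

All 10 points lie within [267.2, 320.0].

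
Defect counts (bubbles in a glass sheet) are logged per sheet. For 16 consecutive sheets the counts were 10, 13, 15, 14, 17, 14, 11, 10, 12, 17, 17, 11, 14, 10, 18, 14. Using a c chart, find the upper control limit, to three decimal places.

c̄ = (10 + 13 + 15 + 14 + 17 + 14 + 11 + 10 + 12 + 17 + 17 + 11 + 14 + 10 + 18 + 14) / 16 = 217 / 16 = 13.5625
UCL = c̄ + 3√c̄ = 13.5625 + 3 × √13.5625 = 13.5625 + 3 × 3.6827 = 24.6107

24.611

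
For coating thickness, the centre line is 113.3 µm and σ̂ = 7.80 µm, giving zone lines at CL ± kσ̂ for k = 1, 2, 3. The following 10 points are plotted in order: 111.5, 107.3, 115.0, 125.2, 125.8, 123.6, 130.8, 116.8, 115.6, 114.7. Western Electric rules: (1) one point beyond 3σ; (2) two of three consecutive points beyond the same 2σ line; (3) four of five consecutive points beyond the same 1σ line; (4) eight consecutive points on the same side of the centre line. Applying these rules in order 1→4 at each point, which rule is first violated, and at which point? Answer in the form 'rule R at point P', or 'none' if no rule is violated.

Zone of each point (C = within 1σ̂, B = 1σ̂–2σ̂, A = 2σ̂–3σ̂, * = beyond 3σ̂; sign = side of CL): 1:-C, 2:-C, 3:+C, 4:+B, 5:+B, 6:+B, 7:+A, 8:+C, 9:+C, 10:+C
Rule 3 (four of five consecutive points beyond the same 1σ limit) is satisfied at point 7.

rule 3 at point 7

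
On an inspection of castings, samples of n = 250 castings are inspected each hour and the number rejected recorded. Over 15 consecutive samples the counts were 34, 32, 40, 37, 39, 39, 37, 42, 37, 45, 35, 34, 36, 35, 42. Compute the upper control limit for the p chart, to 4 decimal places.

p̄ = Σdᵢ / (k·n) = 564 / (15 × 250) = 0.15040
UCL = p̄ + 3·√(p̄(1−p̄)/n) = 0.15040 + 3 × √(0.15040×0.84960/250) = 0.15040 + 3 × 0.02261 = 0.21822

0.2182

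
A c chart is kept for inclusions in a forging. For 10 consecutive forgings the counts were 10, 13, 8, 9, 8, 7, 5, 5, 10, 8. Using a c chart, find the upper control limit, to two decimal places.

c̄ = (10 + 13 + 8 + 9 + 8 + 7 + 5 + 5 + 10 + 8) / 10 = 83 / 10 = 8.3000
UCL = c̄ + 3√c̄ = 8.3000 + 3 × √8.3000 = 8.3000 + 3 × 2.8810 = 16.9429

16.94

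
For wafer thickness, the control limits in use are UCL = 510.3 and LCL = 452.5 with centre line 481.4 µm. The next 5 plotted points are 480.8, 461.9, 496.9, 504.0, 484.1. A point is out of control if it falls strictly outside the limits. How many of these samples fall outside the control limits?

All 5 points lie within [452.5, 510.3].

0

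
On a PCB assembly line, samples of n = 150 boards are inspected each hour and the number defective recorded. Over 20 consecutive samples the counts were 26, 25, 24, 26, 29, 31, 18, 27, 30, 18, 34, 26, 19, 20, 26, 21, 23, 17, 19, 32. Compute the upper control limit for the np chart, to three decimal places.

38.144

p̄ = Σdᵢ / (k·n) = 491 / (20 × 150) = 0.16367
UCL = np̄ + 3·√(np̄(1−p̄)) = 24.5500 + 3 × √(24.5500×0.83633) = 24.5500 + 3 × 4.5312 = 38.1437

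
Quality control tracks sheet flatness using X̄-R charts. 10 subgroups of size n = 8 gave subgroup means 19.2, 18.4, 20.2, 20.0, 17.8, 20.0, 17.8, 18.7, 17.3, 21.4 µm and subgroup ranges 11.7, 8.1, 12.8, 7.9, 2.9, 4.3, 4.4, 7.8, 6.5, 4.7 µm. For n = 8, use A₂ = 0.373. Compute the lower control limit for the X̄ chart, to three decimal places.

X̄̄ = (19.2 + 18.4 + 20.2 + 20.0 + 17.8 + 20.0 + 17.8 + 18.7 + 17.3 + 21.4) / 10 = 190.8000 / 10 = 19.0800
R̄ = (11.7 + 8.1 + 12.8 + 7.9 + 2.9 + 4.3 + 4.4 + 7.8 + 6.5 + 4.7) / 10 = 71.1000 / 10 = 7.1100
LCL = X̄̄ − A₂·R̄ = 19.0800 − 0.373 × 7.1100 = 16.4280

16.428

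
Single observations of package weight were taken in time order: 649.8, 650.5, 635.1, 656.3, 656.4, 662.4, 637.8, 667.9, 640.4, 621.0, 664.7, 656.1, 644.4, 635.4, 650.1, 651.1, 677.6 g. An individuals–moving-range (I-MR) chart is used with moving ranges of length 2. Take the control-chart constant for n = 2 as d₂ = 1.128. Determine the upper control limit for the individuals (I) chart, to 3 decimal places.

693.663

X̄ = (649.8 + 650.5 + 635.1 + 656.3 + 656.4 + 662.4 + 637.8 + 667.9 + 640.4 + 621.0 + 664.7 + 656.1 + 644.4 + 635.4 + 650.1 + 651.1 + 677.6) / 17 = 650.4118
Moving ranges: 0.7, 15.4, 21.2, 0.1, 6.0, 24.6, 30.1, 27.5, 19.4, 43.7, 8.6, 11.7, 9.0, 14.7, 1.0, 26.5; M̄R̄ = 260.2000 / 16 = 16.2625
UCL = X̄ + 3·M̄R̄/d₂ = 650.4118 + 3 × 16.2625 / 1.128 = 693.6631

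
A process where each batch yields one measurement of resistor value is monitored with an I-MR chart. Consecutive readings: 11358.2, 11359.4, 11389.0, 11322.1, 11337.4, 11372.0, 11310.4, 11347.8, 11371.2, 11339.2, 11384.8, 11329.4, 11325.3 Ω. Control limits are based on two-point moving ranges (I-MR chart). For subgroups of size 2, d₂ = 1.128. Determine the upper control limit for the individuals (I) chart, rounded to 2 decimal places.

X̄ = (11358.2 + 11359.4 + 11389.0 + 11322.1 + 11337.4 + 11372.0 + 11310.4 + 11347.8 + 11371.2 + 11339.2 + 11384.8 + 11329.4 + 11325.3) / 13 = 11349.7077
Moving ranges: 1.2, 29.6, 66.9, 15.3, 34.6, 61.6, 37.4, 23.4, 32.0, 45.6, 55.4, 4.1; M̄R̄ = 407.1000 / 12 = 33.9250
UCL = X̄ + 3·M̄R̄/d₂ = 11349.7077 + 3 × 33.9250 / 1.128 = 11439.9338

11439.93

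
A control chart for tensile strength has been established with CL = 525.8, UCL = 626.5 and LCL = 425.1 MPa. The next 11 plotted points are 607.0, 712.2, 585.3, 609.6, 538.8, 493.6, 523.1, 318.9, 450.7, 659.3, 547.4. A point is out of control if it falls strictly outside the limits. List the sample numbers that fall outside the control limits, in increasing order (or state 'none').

2, 8, 10

Compare each point to [425.1, 626.5]: sample 2 = 712.2 > UCL; sample 8 = 318.9 < LCL; sample 10 = 659.3 > UCL.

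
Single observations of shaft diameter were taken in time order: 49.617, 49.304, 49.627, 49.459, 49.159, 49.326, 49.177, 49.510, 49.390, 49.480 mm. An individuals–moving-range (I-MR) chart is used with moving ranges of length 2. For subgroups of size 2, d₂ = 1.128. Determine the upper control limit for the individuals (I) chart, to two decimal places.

49.98

X̄ = (49.617 + 49.304 + 49.627 + 49.459 + 49.159 + 49.326 + 49.177 + 49.510 + 49.390 + 49.480) / 10 = 49.4049
Moving ranges: 0.313, 0.323, 0.168, 0.300, 0.167, 0.149, 0.333, 0.120, 0.090; M̄R̄ = 1.9630 / 9 = 0.2181
UCL = X̄ + 3·M̄R̄/d₂ = 49.4049 + 3 × 0.2181 / 1.128 = 49.9850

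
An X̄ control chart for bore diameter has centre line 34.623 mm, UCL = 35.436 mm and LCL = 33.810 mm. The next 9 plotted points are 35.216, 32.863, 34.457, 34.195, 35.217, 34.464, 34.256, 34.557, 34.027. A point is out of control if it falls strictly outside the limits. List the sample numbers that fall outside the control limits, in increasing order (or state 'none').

2

Compare each point to [33.810, 35.436]: sample 2 = 32.863 < LCL.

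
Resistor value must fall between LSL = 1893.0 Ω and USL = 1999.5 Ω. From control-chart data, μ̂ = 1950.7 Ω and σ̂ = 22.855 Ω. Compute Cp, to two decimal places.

Cp = (USL − LSL) / (6σ̂) = (1999.5 − 1893.0) / (6 × 22.855) = 106.5000 / 137.1300 = 0.7766

0.78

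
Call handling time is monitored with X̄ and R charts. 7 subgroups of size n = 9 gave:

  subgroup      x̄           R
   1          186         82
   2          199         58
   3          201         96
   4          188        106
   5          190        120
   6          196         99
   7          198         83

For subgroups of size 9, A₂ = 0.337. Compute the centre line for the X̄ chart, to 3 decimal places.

X̄̄ = (186 + 199 + 201 + 188 + 190 + 196 + 198) / 7 = 1358.0000 / 7 = 194.0000
CL = X̄̄ = 194.0000

194.000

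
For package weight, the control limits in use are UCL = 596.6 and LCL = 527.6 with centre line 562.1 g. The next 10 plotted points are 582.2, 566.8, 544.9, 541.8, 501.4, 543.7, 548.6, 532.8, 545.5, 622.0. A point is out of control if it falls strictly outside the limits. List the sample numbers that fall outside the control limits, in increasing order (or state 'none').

Compare each point to [527.6, 596.6]: sample 5 = 501.4 < LCL; sample 10 = 622.0 > UCL.

5, 10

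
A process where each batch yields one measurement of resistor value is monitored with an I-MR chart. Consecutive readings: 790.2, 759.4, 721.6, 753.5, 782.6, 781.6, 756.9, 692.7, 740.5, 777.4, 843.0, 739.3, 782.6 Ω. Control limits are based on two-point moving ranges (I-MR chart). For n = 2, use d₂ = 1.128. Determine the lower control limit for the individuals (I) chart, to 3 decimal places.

648.638

X̄ = (790.2 + 759.4 + 721.6 + 753.5 + 782.6 + 781.6 + 756.9 + 692.7 + 740.5 + 777.4 + 843.0 + 739.3 + 782.6) / 13 = 763.1769
Moving ranges: 30.8, 37.8, 31.9, 29.1, 1.0, 24.7, 64.2, 47.8, 36.9, 65.6, 103.7, 43.3; M̄R̄ = 516.8000 / 12 = 43.0667
LCL = X̄ − 3·M̄R̄/d₂ = 763.1769 − 3 × 43.0667 / 1.128 = 648.6379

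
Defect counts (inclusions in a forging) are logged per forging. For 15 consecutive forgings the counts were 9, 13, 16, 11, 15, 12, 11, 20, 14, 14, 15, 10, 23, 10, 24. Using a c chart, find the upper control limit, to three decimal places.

25.877

c̄ = (9 + 13 + 16 + 11 + 15 + 12 + 11 + 20 + 14 + 14 + 15 + 10 + 23 + 10 + 24) / 15 = 217 / 15 = 14.4667
UCL = c̄ + 3√c̄ = 14.4667 + 3 × √14.4667 = 14.4667 + 3 × 3.8035 = 25.8772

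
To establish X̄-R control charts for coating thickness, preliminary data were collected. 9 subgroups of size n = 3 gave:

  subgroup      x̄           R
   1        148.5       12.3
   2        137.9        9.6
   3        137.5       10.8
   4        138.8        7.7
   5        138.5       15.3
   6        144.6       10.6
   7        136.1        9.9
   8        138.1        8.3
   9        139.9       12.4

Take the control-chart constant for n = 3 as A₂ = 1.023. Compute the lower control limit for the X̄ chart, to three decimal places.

128.975

X̄̄ = (148.5 + 137.9 + 137.5 + 138.8 + 138.5 + 144.6 + 136.1 + 138.1 + 139.9) / 9 = 1259.9000 / 9 = 139.9889
R̄ = (12.3 + 9.6 + 10.8 + 7.7 + 15.3 + 10.6 + 9.9 + 8.3 + 12.4) / 9 = 96.9000 / 9 = 10.7667
LCL = X̄̄ − A₂·R̄ = 139.9889 − 1.023 × 10.7667 = 128.9746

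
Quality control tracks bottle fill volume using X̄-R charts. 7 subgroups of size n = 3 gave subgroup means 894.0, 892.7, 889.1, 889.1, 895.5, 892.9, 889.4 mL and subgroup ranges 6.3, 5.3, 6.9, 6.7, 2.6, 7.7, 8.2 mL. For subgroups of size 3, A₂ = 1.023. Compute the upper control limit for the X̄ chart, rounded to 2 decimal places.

898.20

X̄̄ = (894.0 + 892.7 + 889.1 + 889.1 + 895.5 + 892.9 + 889.4) / 7 = 6242.7000 / 7 = 891.8143
R̄ = (6.3 + 5.3 + 6.9 + 6.7 + 2.6 + 7.7 + 8.2) / 7 = 43.7000 / 7 = 6.2429
UCL = X̄̄ + A₂·R̄ = 891.8143 + 1.023 × 6.2429 = 898.2007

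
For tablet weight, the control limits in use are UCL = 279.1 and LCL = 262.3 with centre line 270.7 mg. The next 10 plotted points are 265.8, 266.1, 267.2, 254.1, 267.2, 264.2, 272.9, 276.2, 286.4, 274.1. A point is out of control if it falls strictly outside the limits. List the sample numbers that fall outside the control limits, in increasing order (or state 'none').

4, 9

Compare each point to [262.3, 279.1]: sample 4 = 254.1 < LCL; sample 9 = 286.4 > UCL.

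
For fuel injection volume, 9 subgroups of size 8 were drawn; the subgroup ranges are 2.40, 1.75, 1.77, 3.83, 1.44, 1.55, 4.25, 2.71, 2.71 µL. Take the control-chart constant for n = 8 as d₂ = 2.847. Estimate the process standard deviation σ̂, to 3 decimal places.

0.875

R̄ = (2.40 + 1.75 + 1.77 + 3.83 + 1.44 + 1.55 + 4.25 + 2.71 + 2.71) / 9 = 2.4900
σ̂ = R̄ / d₂ = 2.4900 / 2.847 = 0.8746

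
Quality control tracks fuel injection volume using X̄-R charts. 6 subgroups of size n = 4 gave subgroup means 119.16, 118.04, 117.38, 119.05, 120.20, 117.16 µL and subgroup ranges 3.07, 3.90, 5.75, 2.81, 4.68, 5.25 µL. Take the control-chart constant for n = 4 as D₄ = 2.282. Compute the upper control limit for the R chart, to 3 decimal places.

R̄ = (3.07 + 3.90 + 5.75 + 2.81 + 4.68 + 5.25) / 6 = 25.4600 / 6 = 4.2433
UCL_R = D₄·R̄ = 2.282 × 4.2433 = 9.6833

9.683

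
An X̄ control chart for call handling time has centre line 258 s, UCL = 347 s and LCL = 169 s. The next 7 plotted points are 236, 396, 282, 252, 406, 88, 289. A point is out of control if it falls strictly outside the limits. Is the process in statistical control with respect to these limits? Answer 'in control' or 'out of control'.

Compare each point to [169, 347]: sample 2 = 396 > UCL; sample 5 = 406 > UCL; sample 6 = 88 < LCL.

out of control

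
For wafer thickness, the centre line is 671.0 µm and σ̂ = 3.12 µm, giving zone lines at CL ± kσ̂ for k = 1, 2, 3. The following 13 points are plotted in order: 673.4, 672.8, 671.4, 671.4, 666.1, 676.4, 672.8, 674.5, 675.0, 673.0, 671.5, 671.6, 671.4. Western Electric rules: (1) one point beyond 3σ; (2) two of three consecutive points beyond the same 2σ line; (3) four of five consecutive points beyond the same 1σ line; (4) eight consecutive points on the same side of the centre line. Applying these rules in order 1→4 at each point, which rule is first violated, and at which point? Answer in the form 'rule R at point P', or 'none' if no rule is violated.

Zone of each point (C = within 1σ̂, B = 1σ̂–2σ̂, A = 2σ̂–3σ̂, * = beyond 3σ̂; sign = side of CL): 1:+C, 2:+C, 3:+C, 4:+C, 5:-B, 6:+B, 7:+C, 8:+B, 9:+B, 10:+C, 11:+C, 12:+C, 13:+C
Rule 4 (eight consecutive points on the same side of the centre line) is satisfied at point 13.

rule 4 at point 13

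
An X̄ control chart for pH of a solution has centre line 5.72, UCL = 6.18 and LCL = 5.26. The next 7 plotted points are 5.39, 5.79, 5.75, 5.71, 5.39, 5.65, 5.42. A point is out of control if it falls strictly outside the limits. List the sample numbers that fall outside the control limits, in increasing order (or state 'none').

All 7 points lie within [5.26, 6.18].

none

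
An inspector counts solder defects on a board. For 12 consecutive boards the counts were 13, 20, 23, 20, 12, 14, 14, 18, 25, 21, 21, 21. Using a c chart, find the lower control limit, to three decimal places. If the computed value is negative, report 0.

5.597

c̄ = (13 + 20 + 23 + 20 + 12 + 14 + 14 + 18 + 25 + 21 + 21 + 21) / 12 = 222 / 12 = 18.5000
LCL = c̄ − 3√c̄ = 18.5000 − 3 × 4.3012 = 5.5965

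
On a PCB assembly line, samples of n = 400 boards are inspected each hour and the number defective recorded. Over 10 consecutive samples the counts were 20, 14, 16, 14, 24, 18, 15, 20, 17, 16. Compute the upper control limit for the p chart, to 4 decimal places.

0.0741

p̄ = Σdᵢ / (k·n) = 174 / (10 × 400) = 0.04350
UCL = p̄ + 3·√(p̄(1−p̄)/n) = 0.04350 + 3 × √(0.04350×0.95650/400) = 0.04350 + 3 × 0.01020 = 0.07410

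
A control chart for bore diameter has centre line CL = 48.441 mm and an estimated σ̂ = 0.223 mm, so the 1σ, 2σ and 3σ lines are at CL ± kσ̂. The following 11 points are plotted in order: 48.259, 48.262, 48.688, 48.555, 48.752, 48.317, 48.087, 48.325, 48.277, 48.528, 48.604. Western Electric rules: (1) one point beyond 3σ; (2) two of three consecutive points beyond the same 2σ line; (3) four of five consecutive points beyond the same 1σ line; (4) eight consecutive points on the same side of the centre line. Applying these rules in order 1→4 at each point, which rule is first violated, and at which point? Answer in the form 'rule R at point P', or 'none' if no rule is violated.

Zone of each point (C = within 1σ̂, B = 1σ̂–2σ̂, A = 2σ̂–3σ̂, * = beyond 3σ̂; sign = side of CL): 1:-C, 2:-C, 3:+B, 4:+C, 5:+B, 6:-C, 7:-B, 8:-C, 9:-C, 10:+C, 11:+C
No rule fires across all 11 points.

none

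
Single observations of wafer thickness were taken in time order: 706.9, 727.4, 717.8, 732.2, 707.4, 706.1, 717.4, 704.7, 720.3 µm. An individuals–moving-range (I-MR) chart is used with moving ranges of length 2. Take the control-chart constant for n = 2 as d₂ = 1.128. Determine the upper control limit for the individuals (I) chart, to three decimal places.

752.213

X̄ = (706.9 + 727.4 + 717.8 + 732.2 + 707.4 + 706.1 + 717.4 + 704.7 + 720.3) / 9 = 715.5778
Moving ranges: 20.5, 9.6, 14.4, 24.8, 1.3, 11.3, 12.7, 15.6; M̄R̄ = 110.2000 / 8 = 13.7750
UCL = X̄ + 3·M̄R̄/d₂ = 715.5778 + 3 × 13.7750 / 1.128 = 752.2134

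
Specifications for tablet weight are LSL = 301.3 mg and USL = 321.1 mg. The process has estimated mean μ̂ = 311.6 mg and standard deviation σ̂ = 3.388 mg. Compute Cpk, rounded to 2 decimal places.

Cpu = (USL − μ̂) / (3σ̂) = (321.1 − 311.6) / (3 × 3.388) = 0.9347; Cpl = (μ̂ − LSL) / (3σ̂) = (311.6 − 301.3) / (3 × 3.388) = 1.0134; Cpk = min(Cpu, Cpl) = 0.9347

0.93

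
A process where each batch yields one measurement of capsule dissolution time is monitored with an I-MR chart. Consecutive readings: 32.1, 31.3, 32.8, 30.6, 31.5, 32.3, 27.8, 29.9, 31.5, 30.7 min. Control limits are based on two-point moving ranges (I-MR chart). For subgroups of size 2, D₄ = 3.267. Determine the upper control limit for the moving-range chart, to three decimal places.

5.518

Moving ranges: 0.8, 1.5, 2.2, 0.9, 0.8, 4.5, 2.1, 1.6, 0.8; M̄R̄ = 15.2000 / 9 = 1.6889
UCL_MR = D₄·M̄R̄ = 3.267 × 1.6889 = 5.5176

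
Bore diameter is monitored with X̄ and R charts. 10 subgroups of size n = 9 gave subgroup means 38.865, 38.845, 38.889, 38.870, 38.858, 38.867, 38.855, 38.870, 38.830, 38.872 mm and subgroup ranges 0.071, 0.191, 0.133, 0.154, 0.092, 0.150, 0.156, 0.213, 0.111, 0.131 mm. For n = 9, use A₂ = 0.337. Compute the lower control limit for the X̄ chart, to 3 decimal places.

X̄̄ = (38.865 + 38.845 + 38.889 + 38.870 + 38.858 + 38.867 + 38.855 + 38.870 + 38.830 + 38.872) / 10 = 388.6210 / 10 = 38.8621
R̄ = (0.071 + 0.191 + 0.133 + 0.154 + 0.092 + 0.150 + 0.156 + 0.213 + 0.111 + 0.131) / 10 = 1.4020 / 10 = 0.1402
LCL = X̄̄ − A₂·R̄ = 38.8621 − 0.337 × 0.1402 = 38.8149

38.815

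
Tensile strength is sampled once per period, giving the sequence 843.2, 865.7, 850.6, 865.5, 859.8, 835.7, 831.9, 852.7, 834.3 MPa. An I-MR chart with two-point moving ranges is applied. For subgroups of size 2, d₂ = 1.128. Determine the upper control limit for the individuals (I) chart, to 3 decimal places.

X̄ = (843.2 + 865.7 + 850.6 + 865.5 + 859.8 + 835.7 + 831.9 + 852.7 + 834.3) / 9 = 848.8222
Moving ranges: 22.5, 15.1, 14.9, 5.7, 24.1, 3.8, 20.8, 18.4; M̄R̄ = 125.3000 / 8 = 15.6625
UCL = X̄ + 3·M̄R̄/d₂ = 848.8222 + 3 × 15.6625 / 1.128 = 890.4778

890.478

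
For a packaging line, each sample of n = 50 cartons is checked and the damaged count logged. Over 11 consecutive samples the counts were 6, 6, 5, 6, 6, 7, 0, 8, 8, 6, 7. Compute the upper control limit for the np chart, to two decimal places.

p̄ = Σdᵢ / (k·n) = 65 / (11 × 50) = 0.11818
UCL = np̄ + 3·√(np̄(1−p̄)) = 5.9091 + 3 × √(5.9091×0.88182) = 5.9091 + 3 × 2.2827 = 12.7572

12.76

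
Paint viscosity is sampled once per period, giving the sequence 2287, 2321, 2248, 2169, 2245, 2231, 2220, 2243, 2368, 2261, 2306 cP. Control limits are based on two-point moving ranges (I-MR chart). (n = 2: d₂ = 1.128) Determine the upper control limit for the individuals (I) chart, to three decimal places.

2419.662

X̄ = (2287 + 2321 + 2248 + 2169 + 2245 + 2231 + 2220 + 2243 + 2368 + 2261 + 2306) / 11 = 2263.5455
Moving ranges: 34, 73, 79, 76, 14, 11, 23, 125, 107, 45; M̄R̄ = 587.0000 / 10 = 58.7000
UCL = X̄ + 3·M̄R̄/d₂ = 2263.5455 + 3 × 58.7000 / 1.128 = 2419.6625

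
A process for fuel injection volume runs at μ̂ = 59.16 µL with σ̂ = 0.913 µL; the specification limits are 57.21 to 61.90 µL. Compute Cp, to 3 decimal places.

Cp = (USL − LSL) / (6σ̂) = (61.90 − 57.21) / (6 × 0.913) = 4.6900 / 5.4780 = 0.8562

0.856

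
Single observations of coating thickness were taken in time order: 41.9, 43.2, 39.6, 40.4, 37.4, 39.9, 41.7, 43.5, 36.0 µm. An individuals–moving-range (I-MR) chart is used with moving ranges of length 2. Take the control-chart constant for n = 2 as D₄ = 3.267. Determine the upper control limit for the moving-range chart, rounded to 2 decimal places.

9.11

Moving ranges: 1.3, 3.6, 0.8, 3.0, 2.5, 1.8, 1.8, 7.5; M̄R̄ = 22.3000 / 8 = 2.7875
UCL_MR = D₄·M̄R̄ = 3.267 × 2.7875 = 9.1068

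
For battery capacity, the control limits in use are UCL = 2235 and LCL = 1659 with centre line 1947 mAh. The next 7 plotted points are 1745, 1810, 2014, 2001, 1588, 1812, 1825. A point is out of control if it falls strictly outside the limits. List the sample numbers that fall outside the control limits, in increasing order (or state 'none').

Compare each point to [1659, 2235]: sample 5 = 1588 < LCL.

5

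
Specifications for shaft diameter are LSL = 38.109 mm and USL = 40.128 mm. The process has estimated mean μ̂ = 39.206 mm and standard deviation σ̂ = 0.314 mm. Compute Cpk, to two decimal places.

0.98

Cpu = (USL − μ̂) / (3σ̂) = (40.128 − 39.206) / (3 × 0.314) = 0.9788; Cpl = (μ̂ − LSL) / (3σ̂) = (39.206 − 38.109) / (3 × 0.314) = 1.1645; Cpk = min(Cpu, Cpl) = 0.9788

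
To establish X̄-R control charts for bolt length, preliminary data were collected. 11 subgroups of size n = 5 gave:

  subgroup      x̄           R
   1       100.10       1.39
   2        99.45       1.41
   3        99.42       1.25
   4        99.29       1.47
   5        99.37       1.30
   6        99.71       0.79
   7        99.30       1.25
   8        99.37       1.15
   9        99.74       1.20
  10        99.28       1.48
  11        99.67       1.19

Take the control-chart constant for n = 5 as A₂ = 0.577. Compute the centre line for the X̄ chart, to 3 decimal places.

99.518

X̄̄ = (100.10 + 99.45 + 99.42 + 99.29 + 99.37 + 99.71 + 99.30 + 99.37 + 99.74 + 99.28 + 99.67) / 11 = 1094.7000 / 11 = 99.5182
CL = X̄̄ = 99.5182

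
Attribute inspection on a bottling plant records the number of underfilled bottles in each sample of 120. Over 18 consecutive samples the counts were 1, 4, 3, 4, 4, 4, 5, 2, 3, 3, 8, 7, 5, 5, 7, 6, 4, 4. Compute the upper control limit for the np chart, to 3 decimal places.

10.558

p̄ = Σdᵢ / (k·n) = 79 / (18 × 120) = 0.03657
UCL = np̄ + 3·√(np̄(1−p̄)) = 4.3889 + 3 × √(4.3889×0.96343) = 4.3889 + 3 × 2.0563 = 10.5578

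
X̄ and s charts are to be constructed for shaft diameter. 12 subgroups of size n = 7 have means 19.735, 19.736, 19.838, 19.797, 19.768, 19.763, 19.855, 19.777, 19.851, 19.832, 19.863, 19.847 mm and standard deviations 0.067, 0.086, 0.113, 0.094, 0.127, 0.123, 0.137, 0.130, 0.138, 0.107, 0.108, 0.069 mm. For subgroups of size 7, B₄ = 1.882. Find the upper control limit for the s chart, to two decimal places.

0.20

s̄ = (0.067 + 0.086 + 0.113 + 0.094 + 0.127 + 0.123 + 0.137 + 0.130 + 0.138 + 0.107 + 0.108 + 0.069) / 12 = 0.1082
UCL_s = B₄·s̄ = 1.882 × 0.1082 = 0.2037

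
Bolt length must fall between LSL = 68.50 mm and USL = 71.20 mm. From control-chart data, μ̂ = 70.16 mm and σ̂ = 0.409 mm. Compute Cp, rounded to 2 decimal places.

Cp = (USL − LSL) / (6σ̂) = (71.20 − 68.50) / (6 × 0.409) = 2.7000 / 2.4540 = 1.1002

1.10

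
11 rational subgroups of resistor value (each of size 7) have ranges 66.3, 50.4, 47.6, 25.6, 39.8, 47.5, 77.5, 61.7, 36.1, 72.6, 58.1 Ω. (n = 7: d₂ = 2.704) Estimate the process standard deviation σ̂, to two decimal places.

19.61

R̄ = (66.3 + 50.4 + 47.6 + 25.6 + 39.8 + 47.5 + 77.5 + 61.7 + 36.1 + 72.6 + 58.1) / 11 = 53.0182
σ̂ = R̄ / d₂ = 53.0182 / 2.704 = 19.6073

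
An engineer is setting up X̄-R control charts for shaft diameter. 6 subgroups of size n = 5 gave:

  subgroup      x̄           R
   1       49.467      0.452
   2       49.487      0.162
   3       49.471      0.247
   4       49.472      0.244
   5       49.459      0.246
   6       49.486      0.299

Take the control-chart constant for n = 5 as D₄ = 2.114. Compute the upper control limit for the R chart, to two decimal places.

R̄ = (0.452 + 0.162 + 0.247 + 0.244 + 0.246 + 0.299) / 6 = 1.6500 / 6 = 0.2750
UCL_R = D₄·R̄ = 2.114 × 0.2750 = 0.5813

0.58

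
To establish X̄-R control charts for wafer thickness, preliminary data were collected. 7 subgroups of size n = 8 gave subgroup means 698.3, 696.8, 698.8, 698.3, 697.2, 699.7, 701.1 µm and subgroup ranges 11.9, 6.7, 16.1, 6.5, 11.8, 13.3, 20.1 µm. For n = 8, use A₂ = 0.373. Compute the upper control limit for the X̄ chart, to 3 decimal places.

703.204

X̄̄ = (698.3 + 696.8 + 698.8 + 698.3 + 697.2 + 699.7 + 701.1) / 7 = 4890.2000 / 7 = 698.6000
R̄ = (11.9 + 6.7 + 16.1 + 6.5 + 11.8 + 13.3 + 20.1) / 7 = 86.4000 / 7 = 12.3429
UCL = X̄̄ + A₂·R̄ = 698.6000 + 0.373 × 12.3429 = 703.2039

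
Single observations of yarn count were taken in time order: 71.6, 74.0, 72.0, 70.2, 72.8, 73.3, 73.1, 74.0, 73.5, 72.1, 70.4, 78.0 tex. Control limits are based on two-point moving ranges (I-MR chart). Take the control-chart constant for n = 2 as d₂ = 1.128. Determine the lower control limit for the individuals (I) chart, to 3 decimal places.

67.694

X̄ = (71.6 + 74.0 + 72.0 + 70.2 + 72.8 + 73.3 + 73.1 + 74.0 + 73.5 + 72.1 + 70.4 + 78.0) / 12 = 72.9167
Moving ranges: 2.4, 2.0, 1.8, 2.6, 0.5, 0.2, 0.9, 0.5, 1.4, 1.7, 7.6; M̄R̄ = 21.6000 / 11 = 1.9636
LCL = X̄ − 3·M̄R̄/d₂ = 72.9167 − 3 × 1.9636 / 1.128 = 67.6942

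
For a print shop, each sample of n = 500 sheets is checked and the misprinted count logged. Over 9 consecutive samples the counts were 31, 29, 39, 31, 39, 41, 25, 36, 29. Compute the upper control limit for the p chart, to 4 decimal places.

p̄ = Σdᵢ / (k·n) = 300 / (9 × 500) = 0.06667
UCL = p̄ + 3·√(p̄(1−p̄)/n) = 0.06667 + 3 × √(0.06667×0.93333/500) = 0.06667 + 3 × 0.01116 = 0.10013

0.1001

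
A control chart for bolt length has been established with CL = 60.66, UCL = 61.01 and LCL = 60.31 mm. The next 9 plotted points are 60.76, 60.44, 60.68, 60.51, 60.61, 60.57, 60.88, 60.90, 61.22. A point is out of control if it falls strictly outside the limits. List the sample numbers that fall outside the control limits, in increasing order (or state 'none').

9

Compare each point to [60.31, 61.01]: sample 9 = 61.22 > UCL.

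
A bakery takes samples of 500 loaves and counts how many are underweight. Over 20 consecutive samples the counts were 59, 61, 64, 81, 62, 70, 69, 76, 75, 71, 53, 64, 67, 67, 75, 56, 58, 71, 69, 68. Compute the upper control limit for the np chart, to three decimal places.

p̄ = Σdᵢ / (k·n) = 1336 / (20 × 500) = 0.13360
UCL = np̄ + 3·√(np̄(1−p̄)) = 66.8000 + 3 × √(66.8000×0.86640) = 66.8000 + 3 × 7.6076 = 89.6228

89.623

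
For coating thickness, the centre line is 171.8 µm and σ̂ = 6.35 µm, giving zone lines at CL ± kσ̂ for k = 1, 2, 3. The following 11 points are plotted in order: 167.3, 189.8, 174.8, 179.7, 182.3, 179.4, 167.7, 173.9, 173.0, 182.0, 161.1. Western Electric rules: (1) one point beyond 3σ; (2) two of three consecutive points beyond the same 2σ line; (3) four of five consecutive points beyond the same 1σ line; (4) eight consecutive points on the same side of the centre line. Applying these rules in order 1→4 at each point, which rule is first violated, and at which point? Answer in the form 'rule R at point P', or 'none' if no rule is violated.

rule 3 at point 6

Zone of each point (C = within 1σ̂, B = 1σ̂–2σ̂, A = 2σ̂–3σ̂, * = beyond 3σ̂; sign = side of CL): 1:-C, 2:+A, 3:+C, 4:+B, 5:+B, 6:+B, 7:-C, 8:+C, 9:+C, 10:+B, 11:-B
Rule 3 (four of five consecutive points beyond the same 1σ limit) is satisfied at point 6.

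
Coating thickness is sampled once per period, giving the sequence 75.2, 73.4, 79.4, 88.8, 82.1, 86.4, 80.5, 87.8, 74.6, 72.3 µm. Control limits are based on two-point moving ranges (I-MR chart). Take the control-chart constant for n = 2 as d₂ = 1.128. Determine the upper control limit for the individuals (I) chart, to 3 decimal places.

96.864

X̄ = (75.2 + 73.4 + 79.4 + 88.8 + 82.1 + 86.4 + 80.5 + 87.8 + 74.6 + 72.3) / 10 = 80.0500
Moving ranges: 1.8, 6.0, 9.4, 6.7, 4.3, 5.9, 7.3, 13.2, 2.3; M̄R̄ = 56.9000 / 9 = 6.3222
UCL = X̄ + 3·M̄R̄/d₂ = 80.0500 + 3 × 6.3222 / 1.128 = 96.8644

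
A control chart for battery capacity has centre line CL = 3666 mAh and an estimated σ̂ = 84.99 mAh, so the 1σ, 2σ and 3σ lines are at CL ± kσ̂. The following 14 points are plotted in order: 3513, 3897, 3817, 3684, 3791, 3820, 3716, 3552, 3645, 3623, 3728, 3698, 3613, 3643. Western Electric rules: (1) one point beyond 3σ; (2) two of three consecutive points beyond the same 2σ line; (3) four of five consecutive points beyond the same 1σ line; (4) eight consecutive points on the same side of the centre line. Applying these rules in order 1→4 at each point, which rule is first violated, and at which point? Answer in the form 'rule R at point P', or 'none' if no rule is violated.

rule 3 at point 6

Zone of each point (C = within 1σ̂, B = 1σ̂–2σ̂, A = 2σ̂–3σ̂, * = beyond 3σ̂; sign = side of CL): 1:-B, 2:+A, 3:+B, 4:+C, 5:+B, 6:+B, 7:+C, 8:-B, 9:-C, 10:-C, 11:+C, 12:+C, 13:-C, 14:-C
Rule 3 (four of five consecutive points beyond the same 1σ limit) is satisfied at point 6.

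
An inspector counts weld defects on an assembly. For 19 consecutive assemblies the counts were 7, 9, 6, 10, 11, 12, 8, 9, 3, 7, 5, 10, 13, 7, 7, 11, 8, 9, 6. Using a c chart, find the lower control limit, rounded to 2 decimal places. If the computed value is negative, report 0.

0.00

c̄ = (7 + 9 + 6 + 10 + 11 + 12 + 8 + 9 + 3 + 7 + 5 + 10 + 13 + 7 + 7 + 11 + 8 + 9 + 6) / 19 = 158 / 19 = 8.3158
LCL = c̄ − 3√c̄ = 8.3158 − 3 × 2.8837 = -0.3353 → 0 (cannot be negative)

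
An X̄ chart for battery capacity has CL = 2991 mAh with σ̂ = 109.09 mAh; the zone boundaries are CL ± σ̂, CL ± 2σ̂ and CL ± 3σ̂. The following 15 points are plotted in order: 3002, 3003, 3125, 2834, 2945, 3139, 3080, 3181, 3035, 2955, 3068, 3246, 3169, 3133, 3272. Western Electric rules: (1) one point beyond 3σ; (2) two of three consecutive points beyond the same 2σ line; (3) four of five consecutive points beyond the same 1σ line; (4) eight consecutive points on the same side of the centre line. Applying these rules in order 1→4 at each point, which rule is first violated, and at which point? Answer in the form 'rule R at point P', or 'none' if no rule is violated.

rule 3 at point 15

Zone of each point (C = within 1σ̂, B = 1σ̂–2σ̂, A = 2σ̂–3σ̂, * = beyond 3σ̂; sign = side of CL): 1:+C, 2:+C, 3:+B, 4:-B, 5:-C, 6:+B, 7:+C, 8:+B, 9:+C, 10:-C, 11:+C, 12:+A, 13:+B, 14:+B, 15:+A
Rule 3 (four of five consecutive points beyond the same 1σ limit) is satisfied at point 15.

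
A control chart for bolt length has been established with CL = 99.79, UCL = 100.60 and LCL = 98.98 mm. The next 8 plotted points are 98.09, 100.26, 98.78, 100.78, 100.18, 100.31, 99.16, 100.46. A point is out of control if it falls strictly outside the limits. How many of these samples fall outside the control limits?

Compare each point to [98.98, 100.60]: sample 1 = 98.09 < LCL; sample 3 = 98.78 < LCL; sample 4 = 100.78 > UCL.

3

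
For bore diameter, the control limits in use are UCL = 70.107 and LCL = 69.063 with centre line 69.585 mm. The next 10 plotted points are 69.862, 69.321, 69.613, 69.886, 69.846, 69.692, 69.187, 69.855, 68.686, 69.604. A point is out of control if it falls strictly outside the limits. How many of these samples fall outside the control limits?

Compare each point to [69.063, 70.107]: sample 9 = 68.686 < LCL.

1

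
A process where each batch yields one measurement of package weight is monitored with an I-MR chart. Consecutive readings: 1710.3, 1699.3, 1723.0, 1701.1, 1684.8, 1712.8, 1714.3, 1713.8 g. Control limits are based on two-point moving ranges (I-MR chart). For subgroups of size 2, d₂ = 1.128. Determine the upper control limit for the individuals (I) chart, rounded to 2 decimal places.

X̄ = (1710.3 + 1699.3 + 1723.0 + 1701.1 + 1684.8 + 1712.8 + 1714.3 + 1713.8) / 8 = 1707.4250
Moving ranges: 11.0, 23.7, 21.9, 16.3, 28.0, 1.5, 0.5; M̄R̄ = 102.9000 / 7 = 14.7000
UCL = X̄ + 3·M̄R̄/d₂ = 1707.4250 + 3 × 14.7000 / 1.128 = 1746.5207

1746.52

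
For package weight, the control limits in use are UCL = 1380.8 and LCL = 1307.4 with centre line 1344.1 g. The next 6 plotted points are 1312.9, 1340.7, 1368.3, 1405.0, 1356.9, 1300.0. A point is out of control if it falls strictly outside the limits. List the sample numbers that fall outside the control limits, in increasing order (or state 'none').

4, 6

Compare each point to [1307.4, 1380.8]: sample 4 = 1405.0 > UCL; sample 6 = 1300.0 < LCL.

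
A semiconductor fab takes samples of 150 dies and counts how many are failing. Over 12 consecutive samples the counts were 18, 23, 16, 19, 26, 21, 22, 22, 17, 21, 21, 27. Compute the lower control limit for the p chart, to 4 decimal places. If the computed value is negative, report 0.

p̄ = Σdᵢ / (k·n) = 253 / (12 × 150) = 0.14056
LCL = p̄ − 3·√(p̄(1−p̄)/n) = 0.14056 − 3 × 0.02838 = 0.05542

0.0554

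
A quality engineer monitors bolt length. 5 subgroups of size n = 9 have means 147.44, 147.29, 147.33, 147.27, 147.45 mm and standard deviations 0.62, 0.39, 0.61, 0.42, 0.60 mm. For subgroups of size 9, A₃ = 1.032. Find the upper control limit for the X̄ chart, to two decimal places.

147.90

X̄̄ = (147.44 + 147.29 + 147.33 + 147.27 + 147.45) / 5 = 147.3560
s̄ = (0.62 + 0.39 + 0.61 + 0.42 + 0.60) / 5 = 0.5280
UCL = X̄̄ + A₃·s̄ = 147.3560 + 1.032 × 0.5280 = 147.9009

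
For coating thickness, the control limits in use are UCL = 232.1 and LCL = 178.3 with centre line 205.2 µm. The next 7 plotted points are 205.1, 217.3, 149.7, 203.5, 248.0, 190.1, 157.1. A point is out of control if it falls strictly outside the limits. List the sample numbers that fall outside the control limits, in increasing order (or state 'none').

Compare each point to [178.3, 232.1]: sample 3 = 149.7 < LCL; sample 5 = 248.0 > UCL; sample 7 = 157.1 < LCL.

3, 5, 7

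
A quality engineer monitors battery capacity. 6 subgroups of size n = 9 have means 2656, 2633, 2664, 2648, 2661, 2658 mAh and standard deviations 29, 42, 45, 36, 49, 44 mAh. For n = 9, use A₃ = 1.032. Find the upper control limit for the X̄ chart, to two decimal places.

X̄̄ = (2656 + 2633 + 2664 + 2648 + 2661 + 2658) / 6 = 2653.3333
s̄ = (29 + 42 + 45 + 36 + 49 + 44) / 6 = 40.8333
UCL = X̄̄ + A₃·s̄ = 2653.3333 + 1.032 × 40.8333 = 2695.4733

2695.47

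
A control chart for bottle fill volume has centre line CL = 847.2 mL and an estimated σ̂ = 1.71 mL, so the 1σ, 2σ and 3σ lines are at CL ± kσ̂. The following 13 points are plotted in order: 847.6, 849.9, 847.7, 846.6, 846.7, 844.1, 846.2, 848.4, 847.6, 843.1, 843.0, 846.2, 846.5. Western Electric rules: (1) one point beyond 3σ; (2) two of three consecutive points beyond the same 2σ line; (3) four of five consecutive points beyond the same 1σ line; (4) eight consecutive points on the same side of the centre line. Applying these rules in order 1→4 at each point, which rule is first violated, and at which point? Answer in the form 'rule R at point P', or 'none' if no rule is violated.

Zone of each point (C = within 1σ̂, B = 1σ̂–2σ̂, A = 2σ̂–3σ̂, * = beyond 3σ̂; sign = side of CL): 1:+C, 2:+B, 3:+C, 4:-C, 5:-C, 6:-B, 7:-C, 8:+C, 9:+C, 10:-A, 11:-A, 12:-C, 13:-C
Rule 2 (two of three consecutive points beyond the same 2σ limit) is satisfied at point 11.

rule 2 at point 11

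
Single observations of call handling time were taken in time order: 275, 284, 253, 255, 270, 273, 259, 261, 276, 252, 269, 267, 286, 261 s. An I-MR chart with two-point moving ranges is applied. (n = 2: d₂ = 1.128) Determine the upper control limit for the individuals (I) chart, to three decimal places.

X̄ = (275 + 284 + 253 + 255 + 270 + 273 + 259 + 261 + 276 + 252 + 269 + 267 + 286 + 261) / 14 = 267.2143
Moving ranges: 9, 31, 2, 15, 3, 14, 2, 15, 24, 17, 2, 19, 25; M̄R̄ = 178.0000 / 13 = 13.6923
UCL = X̄ + 3·M̄R̄/d₂ = 267.2143 + 3 × 13.6923 / 1.128 = 303.6300

303.630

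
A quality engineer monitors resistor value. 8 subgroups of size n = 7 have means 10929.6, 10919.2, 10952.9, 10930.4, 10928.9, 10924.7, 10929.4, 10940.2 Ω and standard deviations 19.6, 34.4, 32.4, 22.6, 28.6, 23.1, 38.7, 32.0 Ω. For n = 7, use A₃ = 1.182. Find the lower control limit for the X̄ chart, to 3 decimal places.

10897.723

X̄̄ = (10929.6 + 10919.2 + 10952.9 + 10930.4 + 10928.9 + 10924.7 + 10929.4 + 10940.2) / 8 = 10931.9125
s̄ = (19.6 + 34.4 + 32.4 + 22.6 + 28.6 + 23.1 + 38.7 + 32.0) / 8 = 28.9250
LCL = X̄̄ − A₃·s̄ = 10931.9125 − 1.182 × 28.9250 = 10897.7231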